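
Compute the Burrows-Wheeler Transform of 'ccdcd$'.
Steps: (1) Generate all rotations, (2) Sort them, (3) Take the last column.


Rotations (sorted):
  0: $ccdcd -> last char: d
  1: ccdcd$ -> last char: $
  2: cd$ccd -> last char: d
  3: cdcd$c -> last char: c
  4: d$ccdc -> last char: c
  5: dcd$cc -> last char: c


BWT = d$dccc


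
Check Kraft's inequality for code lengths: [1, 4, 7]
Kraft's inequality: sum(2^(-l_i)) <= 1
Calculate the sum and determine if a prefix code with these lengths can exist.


Sum = 2^(-1) + 2^(-4) + 2^(-7)
    = 0.5 + 0.0625 + 0.0078125
    = 73/128 = 0.5703125
Since 0.5703125 <= 1, Kraft's inequality IS satisfied.
A prefix code with these lengths CAN exist.

Kraft sum = 0.5703125. Satisfied.


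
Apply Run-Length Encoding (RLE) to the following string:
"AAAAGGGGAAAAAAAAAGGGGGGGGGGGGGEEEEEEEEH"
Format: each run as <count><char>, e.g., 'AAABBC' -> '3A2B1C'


Scanning runs left to right:
  i=0: run of 'A' x 4 -> '4A'
  i=4: run of 'G' x 4 -> '4G'
  i=8: run of 'A' x 9 -> '9A'
  i=17: run of 'G' x 13 -> '13G'
  i=30: run of 'E' x 8 -> '8E'
  i=38: run of 'H' x 1 -> '1H'

RLE = 4A4G9A13G8E1H


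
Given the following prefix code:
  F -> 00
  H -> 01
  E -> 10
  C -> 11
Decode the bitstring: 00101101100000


Decoding step by step:
Bits 00 -> F
Bits 10 -> E
Bits 11 -> C
Bits 01 -> H
Bits 10 -> E
Bits 00 -> F
Bits 00 -> F


Decoded message: FECHEFF


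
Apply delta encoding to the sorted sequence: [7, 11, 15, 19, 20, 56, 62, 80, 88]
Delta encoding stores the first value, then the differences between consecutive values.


First value: 7
Deltas:
  11 - 7 = 4
  15 - 11 = 4
  19 - 15 = 4
  20 - 19 = 1
  56 - 20 = 36
  62 - 56 = 6
  80 - 62 = 18
  88 - 80 = 8


Delta encoded: [7, 4, 4, 4, 1, 36, 6, 18, 8]


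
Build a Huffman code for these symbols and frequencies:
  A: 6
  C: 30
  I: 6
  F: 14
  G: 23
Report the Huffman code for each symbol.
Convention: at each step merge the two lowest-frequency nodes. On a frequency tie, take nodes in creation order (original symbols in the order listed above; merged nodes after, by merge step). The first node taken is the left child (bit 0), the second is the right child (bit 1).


Huffman tree construction:
Step 1: Merge A(6) + I(6) = 12
Step 2: Merge (A+I)(12) + F(14) = 26
Step 3: Merge G(23) + ((A+I)+F)(26) = 49
Step 4: Merge C(30) + (G+((A+I)+F))(49) = 79
Read each symbol's code off the tree from the root (left child = 0, right child = 1).

Codes:
  A: 1100 (length 4)
  C: 0 (length 1)
  I: 1101 (length 4)
  F: 111 (length 3)
  G: 10 (length 2)
Average code length: 166/79 = 2.1013 bits/symbol


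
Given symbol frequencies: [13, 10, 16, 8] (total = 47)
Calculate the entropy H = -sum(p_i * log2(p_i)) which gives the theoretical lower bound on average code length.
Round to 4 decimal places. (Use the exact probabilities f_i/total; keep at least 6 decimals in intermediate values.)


Per-symbol terms -p_i * log2(p_i) with p_i = f_i/47:
  p = 13/47 = 0.276596: log2(p) = -1.854149, -p*log2(p) = 0.512850
  p = 10/47 = 0.212766: log2(p) = -2.232661, -p*log2(p) = 0.475034
  p = 16/47 = 0.340426: log2(p) = -1.554589, -p*log2(p) = 0.529222
  p = 8/47 = 0.170213: log2(p) = -2.554589, -p*log2(p) = 0.434824
H = 0.512850 + 0.475034 + 0.529222 + 0.434824 = 1.951930

H = 1.9519 bits/symbol


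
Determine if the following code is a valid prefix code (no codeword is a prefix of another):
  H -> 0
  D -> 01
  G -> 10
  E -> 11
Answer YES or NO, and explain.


Checking each pair (does one codeword prefix another?):
  H='0' vs D='01': prefix -- VIOLATION

NO -- this is NOT a valid prefix code. H (0) is a prefix of D (01).


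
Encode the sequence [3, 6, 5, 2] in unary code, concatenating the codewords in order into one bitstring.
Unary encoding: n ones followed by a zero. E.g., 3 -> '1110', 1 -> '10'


Encode each number as n ones followed by a terminating 0:
  3 -> 1110 (4 bits)
  6 -> 1111110 (7 bits)
  5 -> 111110 (6 bits)
  2 -> 110 (3 bits)
Total length = 4 + 7 + 6 + 3 = 20 bits.

Unary([3, 6, 5, 2]) = 11101111110111110110 (20 bits)


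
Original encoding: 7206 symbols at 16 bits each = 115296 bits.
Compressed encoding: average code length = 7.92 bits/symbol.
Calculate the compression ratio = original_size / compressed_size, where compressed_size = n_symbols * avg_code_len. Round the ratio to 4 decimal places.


original_size = n_symbols * orig_bits = 7206 * 16 = 115296 bits
compressed_size = n_symbols * avg_code_len = 7206 * 7.92 = 57071.52 bits
ratio = original_size / compressed_size = 115296 / 57071.52 = 2.0202

Compression ratio = 2.0202


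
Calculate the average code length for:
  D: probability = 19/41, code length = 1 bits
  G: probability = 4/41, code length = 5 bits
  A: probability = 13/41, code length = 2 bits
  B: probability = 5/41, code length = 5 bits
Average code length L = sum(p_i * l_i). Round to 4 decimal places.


Weighted contributions p_i * l_i:
  D: (19/41) * 1 = 19/41
  G: (4/41) * 5 = 20/41
  A: (13/41) * 2 = 26/41
  B: (5/41) * 5 = 25/41
Sum = (19 + 20 + 26 + 25)/41 = 90/41

L = 90/41 = 2.1951 bits/symbol


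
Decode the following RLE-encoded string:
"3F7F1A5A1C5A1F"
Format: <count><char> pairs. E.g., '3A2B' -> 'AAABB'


Expanding each <count><char> pair:
  3F -> 'FFF'
  7F -> 'FFFFFFF'
  1A -> 'A'
  5A -> 'AAAAA'
  1C -> 'C'
  5A -> 'AAAAA'
  1F -> 'F'

Decoded = FFFFFFFFFFAAAAAACAAAAAF


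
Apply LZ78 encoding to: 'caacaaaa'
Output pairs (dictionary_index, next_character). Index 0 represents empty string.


LZ78 encoding steps:
Dictionary: {0: ''}
Step 1: w='' (idx 0), next='c' -> output (0, 'c'), add 'c' as idx 1
Step 2: w='' (idx 0), next='a' -> output (0, 'a'), add 'a' as idx 2
Step 3: w='a' (idx 2), next='c' -> output (2, 'c'), add 'ac' as idx 3
Step 4: w='a' (idx 2), next='a' -> output (2, 'a'), add 'aa' as idx 4
Step 5: w='aa' (idx 4), end of input -> output (4, '')


Encoded: [(0, 'c'), (0, 'a'), (2, 'c'), (2, 'a'), (4, '')]


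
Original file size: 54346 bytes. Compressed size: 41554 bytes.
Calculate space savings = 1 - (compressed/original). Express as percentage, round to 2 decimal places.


ratio = compressed/original = 41554/54346 = 0.764619
savings = 1 - ratio = 1 - 0.764619 = 0.235381
as a percentage: 0.235381 * 100 = 23.54%

Space savings = 1 - 41554/54346 = 23.54%


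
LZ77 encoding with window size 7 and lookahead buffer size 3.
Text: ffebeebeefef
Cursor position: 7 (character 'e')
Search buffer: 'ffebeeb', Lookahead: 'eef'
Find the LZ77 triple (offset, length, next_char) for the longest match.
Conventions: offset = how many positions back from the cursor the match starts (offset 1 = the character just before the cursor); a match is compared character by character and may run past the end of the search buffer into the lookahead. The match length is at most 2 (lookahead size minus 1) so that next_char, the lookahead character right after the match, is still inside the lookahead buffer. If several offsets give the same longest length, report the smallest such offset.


Try each offset into the search buffer:
  offset=1 (pos 6, char 'b'): match length 0
  offset=2 (pos 5, char 'e'): match length 1
  offset=3 (pos 4, char 'e'): match length 2
  offset=4 (pos 3, char 'b'): match length 0
  offset=5 (pos 2, char 'e'): match length 1
  offset=6 (pos 1, char 'f'): match length 0
  offset=7 (pos 0, char 'f'): match length 0
Longest match has length 2 at offset 3.
next_char = character at position 7 + 2 = 9 -> 'f'

Best match: offset=3, length=2 (matching 'ee' starting at position 4)
LZ77 triple: (3, 2, 'f')


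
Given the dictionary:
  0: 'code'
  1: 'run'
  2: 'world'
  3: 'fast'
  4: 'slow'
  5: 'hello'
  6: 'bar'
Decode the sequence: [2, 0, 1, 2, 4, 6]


Look up each index in the dictionary:
  2 -> 'world'
  0 -> 'code'
  1 -> 'run'
  2 -> 'world'
  4 -> 'slow'
  6 -> 'bar'

Decoded: "world code run world slow bar"


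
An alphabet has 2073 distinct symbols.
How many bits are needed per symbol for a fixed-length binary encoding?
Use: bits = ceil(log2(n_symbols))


log2(2073) = 11.0175
Bracket: 2^11 = 2048 < 2073 <= 2^12 = 4096
So ceil(log2(2073)) = 12

bits = ceil(log2(2073)) = ceil(11.0175) = 12 bits


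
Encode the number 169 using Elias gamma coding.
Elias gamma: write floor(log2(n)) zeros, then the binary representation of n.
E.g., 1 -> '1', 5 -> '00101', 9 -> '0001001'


num_bits = floor(log2(169)) + 1 = 8
leading_zeros = num_bits - 1 = 7
binary(169) = 10101001

Elias gamma(169) = '0000000' + '10101001' = 000000010101001 (15 bits)


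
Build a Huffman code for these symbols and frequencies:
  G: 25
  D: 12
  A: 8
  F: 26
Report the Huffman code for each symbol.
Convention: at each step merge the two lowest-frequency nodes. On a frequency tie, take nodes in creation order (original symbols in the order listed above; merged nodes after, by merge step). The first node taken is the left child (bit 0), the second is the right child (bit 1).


Huffman tree construction:
Step 1: Merge A(8) + D(12) = 20
Step 2: Merge (A+D)(20) + G(25) = 45
Step 3: Merge F(26) + ((A+D)+G)(45) = 71
Read each symbol's code off the tree from the root (left child = 0, right child = 1).

Codes:
  G: 11 (length 2)
  D: 101 (length 3)
  A: 100 (length 3)
  F: 0 (length 1)
Average code length: 136/71 = 1.9155 bits/symbol


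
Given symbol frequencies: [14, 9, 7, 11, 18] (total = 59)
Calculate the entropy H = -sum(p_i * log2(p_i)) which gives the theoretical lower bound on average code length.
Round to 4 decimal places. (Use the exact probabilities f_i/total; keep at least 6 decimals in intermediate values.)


Per-symbol terms -p_i * log2(p_i) with p_i = f_i/59:
  p = 14/59 = 0.237288: log2(p) = -2.075288, -p*log2(p) = 0.492441
  p = 9/59 = 0.152542: log2(p) = -2.712718, -p*log2(p) = 0.413804
  p = 7/59 = 0.118644: log2(p) = -3.075288, -p*log2(p) = 0.364865
  p = 11/59 = 0.186441: log2(p) = -2.423211, -p*log2(p) = 0.451785
  p = 18/59 = 0.305085: log2(p) = -1.712718, -p*log2(p) = 0.522524
H = 0.492441 + 0.413804 + 0.364865 + 0.451785 + 0.522524 = 2.245419

H = 2.2454 bits/symbol


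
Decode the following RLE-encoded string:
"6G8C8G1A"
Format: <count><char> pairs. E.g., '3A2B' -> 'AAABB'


Expanding each <count><char> pair:
  6G -> 'GGGGGG'
  8C -> 'CCCCCCCC'
  8G -> 'GGGGGGGG'
  1A -> 'A'

Decoded = GGGGGGCCCCCCCCGGGGGGGGA


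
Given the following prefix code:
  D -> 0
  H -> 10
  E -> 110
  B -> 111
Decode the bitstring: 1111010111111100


Decoding step by step:
Bits 111 -> B
Bits 10 -> H
Bits 10 -> H
Bits 111 -> B
Bits 111 -> B
Bits 10 -> H
Bits 0 -> D


Decoded message: BHHBBHD


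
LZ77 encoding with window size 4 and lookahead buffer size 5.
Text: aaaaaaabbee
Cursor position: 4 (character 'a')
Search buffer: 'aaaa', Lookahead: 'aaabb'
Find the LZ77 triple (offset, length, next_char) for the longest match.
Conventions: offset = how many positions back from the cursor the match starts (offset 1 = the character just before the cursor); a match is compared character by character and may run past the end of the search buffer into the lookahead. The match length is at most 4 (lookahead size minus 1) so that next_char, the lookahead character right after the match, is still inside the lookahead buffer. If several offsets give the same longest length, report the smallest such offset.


Try each offset into the search buffer:
  offset=1 (pos 3, char 'a'): match length 3
  offset=2 (pos 2, char 'a'): match length 3
  offset=3 (pos 1, char 'a'): match length 3
  offset=4 (pos 0, char 'a'): match length 3
Longest match has length 3, found at offsets 1, 2, 3, 4; take the smallest, offset 1.
next_char = character at position 4 + 3 = 7 -> 'b'

Best match: offset=1, length=3 (matching 'aaa' starting at position 3)
LZ77 triple: (1, 3, 'b')


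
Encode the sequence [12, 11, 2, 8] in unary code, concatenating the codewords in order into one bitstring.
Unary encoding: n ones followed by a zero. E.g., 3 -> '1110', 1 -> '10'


Encode each number as n ones followed by a terminating 0:
  12 -> 1111111111110 (13 bits)
  11 -> 111111111110 (12 bits)
  2 -> 110 (3 bits)
  8 -> 111111110 (9 bits)
Total length = 13 + 12 + 3 + 9 = 37 bits.

Unary([12, 11, 2, 8]) = 1111111111110111111111110110111111110 (37 bits)


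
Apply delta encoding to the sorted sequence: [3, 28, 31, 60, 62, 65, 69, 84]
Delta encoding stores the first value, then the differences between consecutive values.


First value: 3
Deltas:
  28 - 3 = 25
  31 - 28 = 3
  60 - 31 = 29
  62 - 60 = 2
  65 - 62 = 3
  69 - 65 = 4
  84 - 69 = 15


Delta encoded: [3, 25, 3, 29, 2, 3, 4, 15]


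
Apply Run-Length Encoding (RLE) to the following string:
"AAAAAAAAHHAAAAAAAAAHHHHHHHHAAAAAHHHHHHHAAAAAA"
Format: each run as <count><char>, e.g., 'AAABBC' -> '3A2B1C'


Scanning runs left to right:
  i=0: run of 'A' x 8 -> '8A'
  i=8: run of 'H' x 2 -> '2H'
  i=10: run of 'A' x 9 -> '9A'
  i=19: run of 'H' x 8 -> '8H'
  i=27: run of 'A' x 5 -> '5A'
  i=32: run of 'H' x 7 -> '7H'
  i=39: run of 'A' x 6 -> '6A'

RLE = 8A2H9A8H5A7H6A


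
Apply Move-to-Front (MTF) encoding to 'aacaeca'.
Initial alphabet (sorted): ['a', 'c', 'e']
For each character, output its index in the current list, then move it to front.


MTF encoding:
'a': index 0 in ['a', 'c', 'e'] -> ['a', 'c', 'e']
'a': index 0 in ['a', 'c', 'e'] -> ['a', 'c', 'e']
'c': index 1 in ['a', 'c', 'e'] -> ['c', 'a', 'e']
'a': index 1 in ['c', 'a', 'e'] -> ['a', 'c', 'e']
'e': index 2 in ['a', 'c', 'e'] -> ['e', 'a', 'c']
'c': index 2 in ['e', 'a', 'c'] -> ['c', 'e', 'a']
'a': index 2 in ['c', 'e', 'a'] -> ['a', 'c', 'e']


Output: [0, 0, 1, 1, 2, 2, 2]


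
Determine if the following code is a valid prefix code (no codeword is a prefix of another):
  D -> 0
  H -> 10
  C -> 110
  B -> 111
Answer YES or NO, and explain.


Checking each pair (does one codeword prefix another?):
  D='0' vs H='10': no prefix
  D='0' vs C='110': no prefix
  D='0' vs B='111': no prefix
  H='10' vs D='0': no prefix
  H='10' vs C='110': no prefix
  H='10' vs B='111': no prefix
  C='110' vs D='0': no prefix
  C='110' vs H='10': no prefix
  C='110' vs B='111': no prefix
  B='111' vs D='0': no prefix
  B='111' vs H='10': no prefix
  B='111' vs C='110': no prefix
No violation found over all pairs.

YES -- this is a valid prefix code. No codeword is a prefix of any other codeword.


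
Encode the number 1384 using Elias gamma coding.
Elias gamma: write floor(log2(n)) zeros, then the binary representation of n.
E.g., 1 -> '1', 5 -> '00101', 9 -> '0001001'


num_bits = floor(log2(1384)) + 1 = 11
leading_zeros = num_bits - 1 = 10
binary(1384) = 10101101000

Elias gamma(1384) = '0000000000' + '10101101000' = 000000000010101101000 (21 bits)


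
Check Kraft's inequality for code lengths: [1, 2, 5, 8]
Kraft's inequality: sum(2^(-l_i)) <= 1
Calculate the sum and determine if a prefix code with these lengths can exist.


Sum = 2^(-1) + 2^(-2) + 2^(-5) + 2^(-8)
    = 0.5 + 0.25 + 0.03125 + 0.00390625
    = 201/256 = 0.78515625
Since 0.78515625 <= 1, Kraft's inequality IS satisfied.
A prefix code with these lengths CAN exist.

Kraft sum = 0.78515625. Satisfied.


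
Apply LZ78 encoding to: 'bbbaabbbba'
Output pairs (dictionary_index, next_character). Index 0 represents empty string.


LZ78 encoding steps:
Dictionary: {0: ''}
Step 1: w='' (idx 0), next='b' -> output (0, 'b'), add 'b' as idx 1
Step 2: w='b' (idx 1), next='b' -> output (1, 'b'), add 'bb' as idx 2
Step 3: w='' (idx 0), next='a' -> output (0, 'a'), add 'a' as idx 3
Step 4: w='a' (idx 3), next='b' -> output (3, 'b'), add 'ab' as idx 4
Step 5: w='bb' (idx 2), next='b' -> output (2, 'b'), add 'bbb' as idx 5
Step 6: w='a' (idx 3), end of input -> output (3, '')


Encoded: [(0, 'b'), (1, 'b'), (0, 'a'), (3, 'b'), (2, 'b'), (3, '')]


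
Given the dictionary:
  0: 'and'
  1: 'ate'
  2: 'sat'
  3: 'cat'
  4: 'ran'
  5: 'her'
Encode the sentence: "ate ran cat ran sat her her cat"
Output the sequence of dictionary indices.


Look up each word in the dictionary:
  'ate' -> 1
  'ran' -> 4
  'cat' -> 3
  'ran' -> 4
  'sat' -> 2
  'her' -> 5
  'her' -> 5
  'cat' -> 3

Encoded: [1, 4, 3, 4, 2, 5, 5, 3]


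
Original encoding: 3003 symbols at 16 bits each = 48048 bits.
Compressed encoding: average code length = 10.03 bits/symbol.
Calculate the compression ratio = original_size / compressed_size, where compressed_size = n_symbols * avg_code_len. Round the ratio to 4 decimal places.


original_size = n_symbols * orig_bits = 3003 * 16 = 48048 bits
compressed_size = n_symbols * avg_code_len = 3003 * 10.03 = 30120.09 bits
ratio = original_size / compressed_size = 48048 / 30120.09 = 1.5952

Compression ratio = 1.5952


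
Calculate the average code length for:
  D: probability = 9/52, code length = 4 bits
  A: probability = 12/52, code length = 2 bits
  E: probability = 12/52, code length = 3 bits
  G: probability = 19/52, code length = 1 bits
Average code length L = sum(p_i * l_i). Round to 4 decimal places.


Weighted contributions p_i * l_i:
  D: (9/52) * 4 = 36/52
  A: (12/52) * 2 = 24/52
  E: (12/52) * 3 = 36/52
  G: (19/52) * 1 = 19/52
Sum = (36 + 24 + 36 + 19)/52 = 115/52

L = 115/52 = 2.2115 bits/symbol


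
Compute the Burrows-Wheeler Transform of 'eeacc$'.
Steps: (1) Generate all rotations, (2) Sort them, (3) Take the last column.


Rotations (sorted):
  0: $eeacc -> last char: c
  1: acc$ee -> last char: e
  2: c$eeac -> last char: c
  3: cc$eea -> last char: a
  4: eacc$e -> last char: e
  5: eeacc$ -> last char: $


BWT = cecae$


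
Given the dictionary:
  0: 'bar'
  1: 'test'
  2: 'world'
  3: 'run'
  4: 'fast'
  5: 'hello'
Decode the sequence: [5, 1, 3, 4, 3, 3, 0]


Look up each index in the dictionary:
  5 -> 'hello'
  1 -> 'test'
  3 -> 'run'
  4 -> 'fast'
  3 -> 'run'
  3 -> 'run'
  0 -> 'bar'

Decoded: "hello test run fast run run bar"


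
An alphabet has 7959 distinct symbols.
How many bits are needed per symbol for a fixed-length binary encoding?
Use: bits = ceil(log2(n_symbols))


log2(7959) = 12.9584
Bracket: 2^12 = 4096 < 7959 <= 2^13 = 8192
So ceil(log2(7959)) = 13

bits = ceil(log2(7959)) = ceil(12.9584) = 13 bits


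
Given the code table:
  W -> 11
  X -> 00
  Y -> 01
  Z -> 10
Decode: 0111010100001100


Decoding:
01 -> Y
11 -> W
01 -> Y
01 -> Y
00 -> X
00 -> X
11 -> W
00 -> X


Result: YWYYXXWX


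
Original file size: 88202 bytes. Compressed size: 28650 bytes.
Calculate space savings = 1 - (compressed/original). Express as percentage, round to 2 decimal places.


ratio = compressed/original = 28650/88202 = 0.324823
savings = 1 - ratio = 1 - 0.324823 = 0.675177
as a percentage: 0.675177 * 100 = 67.52%

Space savings = 1 - 28650/88202 = 67.52%


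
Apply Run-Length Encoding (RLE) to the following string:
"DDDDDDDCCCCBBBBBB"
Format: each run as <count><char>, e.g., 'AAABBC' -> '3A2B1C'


Scanning runs left to right:
  i=0: run of 'D' x 7 -> '7D'
  i=7: run of 'C' x 4 -> '4C'
  i=11: run of 'B' x 6 -> '6B'

RLE = 7D4C6B


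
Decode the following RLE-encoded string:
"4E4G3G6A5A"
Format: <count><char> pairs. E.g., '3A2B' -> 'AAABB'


Expanding each <count><char> pair:
  4E -> 'EEEE'
  4G -> 'GGGG'
  3G -> 'GGG'
  6A -> 'AAAAAA'
  5A -> 'AAAAA'

Decoded = EEEEGGGGGGGAAAAAAAAAAA


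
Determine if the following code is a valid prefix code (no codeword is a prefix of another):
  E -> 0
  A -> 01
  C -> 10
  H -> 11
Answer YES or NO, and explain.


Checking each pair (does one codeword prefix another?):
  E='0' vs A='01': prefix -- VIOLATION

NO -- this is NOT a valid prefix code. E (0) is a prefix of A (01).


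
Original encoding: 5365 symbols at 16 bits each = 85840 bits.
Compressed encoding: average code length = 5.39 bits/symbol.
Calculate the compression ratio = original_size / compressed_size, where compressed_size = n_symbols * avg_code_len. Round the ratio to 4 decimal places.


original_size = n_symbols * orig_bits = 5365 * 16 = 85840 bits
compressed_size = n_symbols * avg_code_len = 5365 * 5.39 = 28917.35 bits
ratio = original_size / compressed_size = 85840 / 28917.35 = 2.9685

Compression ratio = 2.9685


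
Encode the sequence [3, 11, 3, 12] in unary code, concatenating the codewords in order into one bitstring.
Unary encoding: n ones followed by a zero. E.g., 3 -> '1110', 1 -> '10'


Encode each number as n ones followed by a terminating 0:
  3 -> 1110 (4 bits)
  11 -> 111111111110 (12 bits)
  3 -> 1110 (4 bits)
  12 -> 1111111111110 (13 bits)
Total length = 4 + 12 + 4 + 13 = 33 bits.

Unary([3, 11, 3, 12]) = 111011111111111011101111111111110 (33 bits)


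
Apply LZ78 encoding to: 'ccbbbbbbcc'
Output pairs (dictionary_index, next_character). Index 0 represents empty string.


LZ78 encoding steps:
Dictionary: {0: ''}
Step 1: w='' (idx 0), next='c' -> output (0, 'c'), add 'c' as idx 1
Step 2: w='c' (idx 1), next='b' -> output (1, 'b'), add 'cb' as idx 2
Step 3: w='' (idx 0), next='b' -> output (0, 'b'), add 'b' as idx 3
Step 4: w='b' (idx 3), next='b' -> output (3, 'b'), add 'bb' as idx 4
Step 5: w='bb' (idx 4), next='c' -> output (4, 'c'), add 'bbc' as idx 5
Step 6: w='c' (idx 1), end of input -> output (1, '')


Encoded: [(0, 'c'), (1, 'b'), (0, 'b'), (3, 'b'), (4, 'c'), (1, '')]


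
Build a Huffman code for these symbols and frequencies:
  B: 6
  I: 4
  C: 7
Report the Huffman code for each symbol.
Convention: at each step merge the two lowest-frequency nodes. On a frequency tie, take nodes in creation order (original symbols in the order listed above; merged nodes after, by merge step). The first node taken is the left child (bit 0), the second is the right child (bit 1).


Huffman tree construction:
Step 1: Merge I(4) + B(6) = 10
Step 2: Merge C(7) + (I+B)(10) = 17
Read each symbol's code off the tree from the root (left child = 0, right child = 1).

Codes:
  B: 11 (length 2)
  I: 10 (length 2)
  C: 0 (length 1)
Average code length: 27/17 = 1.5882 bits/symbol


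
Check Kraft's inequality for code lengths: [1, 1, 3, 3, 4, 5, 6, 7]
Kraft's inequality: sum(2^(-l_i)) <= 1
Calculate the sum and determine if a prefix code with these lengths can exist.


Sum = 2^(-1) + 2^(-1) + 2^(-3) + 2^(-3) + 2^(-4) + 2^(-5) + 2^(-6) + 2^(-7)
    = 0.5 + 0.5 + 0.125 + 0.125 + 0.0625 + 0.03125 + 0.015625 + 0.0078125
    = 175/128 = 1.3671875
Since 1.3671875 > 1, Kraft's inequality is NOT satisfied.
A prefix code with these lengths CANNOT exist.

Kraft sum = 1.3671875. Not satisfied.


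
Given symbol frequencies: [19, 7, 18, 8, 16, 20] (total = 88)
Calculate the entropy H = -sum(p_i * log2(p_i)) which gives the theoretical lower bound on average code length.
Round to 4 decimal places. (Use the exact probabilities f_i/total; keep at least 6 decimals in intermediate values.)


Per-symbol terms -p_i * log2(p_i) with p_i = f_i/88:
  p = 19/88 = 0.215909: log2(p) = -2.211504, -p*log2(p) = 0.477484
  p = 7/88 = 0.079545: log2(p) = -3.652077, -p*log2(p) = 0.290506
  p = 18/88 = 0.204545: log2(p) = -2.289507, -p*log2(p) = 0.468308
  p = 8/88 = 0.090909: log2(p) = -3.459432, -p*log2(p) = 0.314494
  p = 16/88 = 0.181818: log2(p) = -2.459432, -p*log2(p) = 0.447169
  p = 20/88 = 0.227273: log2(p) = -2.137504, -p*log2(p) = 0.485796
H = 0.477484 + 0.290506 + 0.468308 + 0.314494 + 0.447169 + 0.485796 = 2.483757

H = 2.4838 bits/symbol


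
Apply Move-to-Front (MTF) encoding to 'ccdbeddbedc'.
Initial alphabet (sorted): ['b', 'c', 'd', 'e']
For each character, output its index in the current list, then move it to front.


MTF encoding:
'c': index 1 in ['b', 'c', 'd', 'e'] -> ['c', 'b', 'd', 'e']
'c': index 0 in ['c', 'b', 'd', 'e'] -> ['c', 'b', 'd', 'e']
'd': index 2 in ['c', 'b', 'd', 'e'] -> ['d', 'c', 'b', 'e']
'b': index 2 in ['d', 'c', 'b', 'e'] -> ['b', 'd', 'c', 'e']
'e': index 3 in ['b', 'd', 'c', 'e'] -> ['e', 'b', 'd', 'c']
'd': index 2 in ['e', 'b', 'd', 'c'] -> ['d', 'e', 'b', 'c']
'd': index 0 in ['d', 'e', 'b', 'c'] -> ['d', 'e', 'b', 'c']
'b': index 2 in ['d', 'e', 'b', 'c'] -> ['b', 'd', 'e', 'c']
'e': index 2 in ['b', 'd', 'e', 'c'] -> ['e', 'b', 'd', 'c']
'd': index 2 in ['e', 'b', 'd', 'c'] -> ['d', 'e', 'b', 'c']
'c': index 3 in ['d', 'e', 'b', 'c'] -> ['c', 'd', 'e', 'b']


Output: [1, 0, 2, 2, 3, 2, 0, 2, 2, 2, 3]


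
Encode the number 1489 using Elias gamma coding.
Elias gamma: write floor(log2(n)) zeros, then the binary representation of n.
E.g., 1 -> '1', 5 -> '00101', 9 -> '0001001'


num_bits = floor(log2(1489)) + 1 = 11
leading_zeros = num_bits - 1 = 10
binary(1489) = 10111010001

Elias gamma(1489) = '0000000000' + '10111010001' = 000000000010111010001 (21 bits)


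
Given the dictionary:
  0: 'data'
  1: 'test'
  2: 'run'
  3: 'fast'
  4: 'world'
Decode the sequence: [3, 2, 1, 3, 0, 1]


Look up each index in the dictionary:
  3 -> 'fast'
  2 -> 'run'
  1 -> 'test'
  3 -> 'fast'
  0 -> 'data'
  1 -> 'test'

Decoded: "fast run test fast data test"


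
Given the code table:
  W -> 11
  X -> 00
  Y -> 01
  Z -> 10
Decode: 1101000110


Decoding:
11 -> W
01 -> Y
00 -> X
01 -> Y
10 -> Z


Result: WYXYZ


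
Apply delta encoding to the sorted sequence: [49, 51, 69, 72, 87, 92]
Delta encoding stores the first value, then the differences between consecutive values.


First value: 49
Deltas:
  51 - 49 = 2
  69 - 51 = 18
  72 - 69 = 3
  87 - 72 = 15
  92 - 87 = 5


Delta encoded: [49, 2, 18, 3, 15, 5]


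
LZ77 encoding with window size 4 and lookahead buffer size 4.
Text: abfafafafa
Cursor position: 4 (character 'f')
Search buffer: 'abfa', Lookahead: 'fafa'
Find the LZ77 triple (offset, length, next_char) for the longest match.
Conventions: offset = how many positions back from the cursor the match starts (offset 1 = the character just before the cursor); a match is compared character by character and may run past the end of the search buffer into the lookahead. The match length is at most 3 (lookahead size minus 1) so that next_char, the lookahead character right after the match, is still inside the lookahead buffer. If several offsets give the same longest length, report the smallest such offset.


Try each offset into the search buffer:
  offset=1 (pos 3, char 'a'): match length 0
  offset=2 (pos 2, char 'f'): match length 3
  offset=3 (pos 1, char 'b'): match length 0
  offset=4 (pos 0, char 'a'): match length 0
Longest match has length 3 at offset 2.
next_char = character at position 4 + 3 = 7 -> 'a'

Best match: offset=2, length=3 (matching 'faf' starting at position 2)
LZ77 triple: (2, 3, 'a')


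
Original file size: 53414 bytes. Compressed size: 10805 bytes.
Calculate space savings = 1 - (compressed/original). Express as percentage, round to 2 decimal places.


ratio = compressed/original = 10805/53414 = 0.202288
savings = 1 - ratio = 1 - 0.202288 = 0.797712
as a percentage: 0.797712 * 100 = 79.77%

Space savings = 1 - 10805/53414 = 79.77%


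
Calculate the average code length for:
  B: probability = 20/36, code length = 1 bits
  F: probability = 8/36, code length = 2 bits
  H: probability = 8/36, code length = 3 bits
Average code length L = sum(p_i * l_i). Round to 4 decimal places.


Weighted contributions p_i * l_i:
  B: (20/36) * 1 = 20/36
  F: (8/36) * 2 = 16/36
  H: (8/36) * 3 = 24/36
Sum = (20 + 16 + 24)/36 = 60/36

L = 60/36 = 1.6667 bits/symbol


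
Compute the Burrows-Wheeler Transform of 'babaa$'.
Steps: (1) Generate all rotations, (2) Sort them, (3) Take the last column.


Rotations (sorted):
  0: $babaa -> last char: a
  1: a$baba -> last char: a
  2: aa$bab -> last char: b
  3: abaa$b -> last char: b
  4: baa$ba -> last char: a
  5: babaa$ -> last char: $


BWT = aabba$


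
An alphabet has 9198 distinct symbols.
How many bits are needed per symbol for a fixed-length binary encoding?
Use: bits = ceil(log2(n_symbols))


log2(9198) = 13.1671
Bracket: 2^13 = 8192 < 9198 <= 2^14 = 16384
So ceil(log2(9198)) = 14

bits = ceil(log2(9198)) = ceil(13.1671) = 14 bits


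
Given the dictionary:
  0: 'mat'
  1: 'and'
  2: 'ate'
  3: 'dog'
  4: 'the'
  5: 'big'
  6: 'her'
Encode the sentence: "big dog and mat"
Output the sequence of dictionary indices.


Look up each word in the dictionary:
  'big' -> 5
  'dog' -> 3
  'and' -> 1
  'mat' -> 0

Encoded: [5, 3, 1, 0]


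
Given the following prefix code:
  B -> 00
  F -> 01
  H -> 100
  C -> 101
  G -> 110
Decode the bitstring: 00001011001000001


Decoding step by step:
Bits 00 -> B
Bits 00 -> B
Bits 101 -> C
Bits 100 -> H
Bits 100 -> H
Bits 00 -> B
Bits 01 -> F


Decoded message: BBCHHBF


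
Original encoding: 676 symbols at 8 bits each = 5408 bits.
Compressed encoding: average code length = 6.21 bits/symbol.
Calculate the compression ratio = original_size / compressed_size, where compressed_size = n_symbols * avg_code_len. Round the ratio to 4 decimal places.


original_size = n_symbols * orig_bits = 676 * 8 = 5408 bits
compressed_size = n_symbols * avg_code_len = 676 * 6.21 = 4197.96 bits
ratio = original_size / compressed_size = 5408 / 4197.96 = 1.2882

Compression ratio = 1.2882


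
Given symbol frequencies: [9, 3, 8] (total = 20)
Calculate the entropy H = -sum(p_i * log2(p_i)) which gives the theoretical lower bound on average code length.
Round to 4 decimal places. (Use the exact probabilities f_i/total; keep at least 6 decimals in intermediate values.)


Per-symbol terms -p_i * log2(p_i) with p_i = f_i/20:
  p = 9/20 = 0.450000: log2(p) = -1.152003, -p*log2(p) = 0.518401
  p = 3/20 = 0.150000: log2(p) = -2.736966, -p*log2(p) = 0.410545
  p = 8/20 = 0.400000: log2(p) = -1.321928, -p*log2(p) = 0.528771
H = 0.518401 + 0.410545 + 0.528771 = 1.457717

H = 1.4577 bits/symbol


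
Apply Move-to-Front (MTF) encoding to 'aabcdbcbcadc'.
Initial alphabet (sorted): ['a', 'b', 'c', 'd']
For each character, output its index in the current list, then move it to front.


MTF encoding:
'a': index 0 in ['a', 'b', 'c', 'd'] -> ['a', 'b', 'c', 'd']
'a': index 0 in ['a', 'b', 'c', 'd'] -> ['a', 'b', 'c', 'd']
'b': index 1 in ['a', 'b', 'c', 'd'] -> ['b', 'a', 'c', 'd']
'c': index 2 in ['b', 'a', 'c', 'd'] -> ['c', 'b', 'a', 'd']
'd': index 3 in ['c', 'b', 'a', 'd'] -> ['d', 'c', 'b', 'a']
'b': index 2 in ['d', 'c', 'b', 'a'] -> ['b', 'd', 'c', 'a']
'c': index 2 in ['b', 'd', 'c', 'a'] -> ['c', 'b', 'd', 'a']
'b': index 1 in ['c', 'b', 'd', 'a'] -> ['b', 'c', 'd', 'a']
'c': index 1 in ['b', 'c', 'd', 'a'] -> ['c', 'b', 'd', 'a']
'a': index 3 in ['c', 'b', 'd', 'a'] -> ['a', 'c', 'b', 'd']
'd': index 3 in ['a', 'c', 'b', 'd'] -> ['d', 'a', 'c', 'b']
'c': index 2 in ['d', 'a', 'c', 'b'] -> ['c', 'd', 'a', 'b']


Output: [0, 0, 1, 2, 3, 2, 2, 1, 1, 3, 3, 2]


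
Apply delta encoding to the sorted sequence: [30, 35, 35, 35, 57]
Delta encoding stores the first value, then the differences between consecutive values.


First value: 30
Deltas:
  35 - 30 = 5
  35 - 35 = 0
  35 - 35 = 0
  57 - 35 = 22


Delta encoded: [30, 5, 0, 0, 22]


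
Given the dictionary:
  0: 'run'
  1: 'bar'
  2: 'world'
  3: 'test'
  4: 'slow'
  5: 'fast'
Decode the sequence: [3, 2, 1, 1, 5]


Look up each index in the dictionary:
  3 -> 'test'
  2 -> 'world'
  1 -> 'bar'
  1 -> 'bar'
  5 -> 'fast'

Decoded: "test world bar bar fast"


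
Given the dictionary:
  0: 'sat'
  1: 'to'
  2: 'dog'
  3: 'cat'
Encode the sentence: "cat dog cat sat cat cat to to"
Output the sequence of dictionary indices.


Look up each word in the dictionary:
  'cat' -> 3
  'dog' -> 2
  'cat' -> 3
  'sat' -> 0
  'cat' -> 3
  'cat' -> 3
  'to' -> 1
  'to' -> 1

Encoded: [3, 2, 3, 0, 3, 3, 1, 1]


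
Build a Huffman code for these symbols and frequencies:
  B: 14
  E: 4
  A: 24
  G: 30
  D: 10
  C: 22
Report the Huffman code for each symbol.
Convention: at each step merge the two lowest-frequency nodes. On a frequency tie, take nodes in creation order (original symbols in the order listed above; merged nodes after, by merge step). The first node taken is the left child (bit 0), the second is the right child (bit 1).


Huffman tree construction:
Step 1: Merge E(4) + D(10) = 14
Step 2: Merge B(14) + (E+D)(14) = 28
Step 3: Merge C(22) + A(24) = 46
Step 4: Merge (B+(E+D))(28) + G(30) = 58
Step 5: Merge (C+A)(46) + ((B+(E+D))+G)(58) = 104
Read each symbol's code off the tree from the root (left child = 0, right child = 1).

Codes:
  B: 100 (length 3)
  E: 1010 (length 4)
  A: 01 (length 2)
  G: 11 (length 2)
  D: 1011 (length 4)
  C: 00 (length 2)
Average code length: 250/104 = 2.4038 bits/symbol


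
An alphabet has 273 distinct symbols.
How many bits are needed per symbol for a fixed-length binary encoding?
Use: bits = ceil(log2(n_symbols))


log2(273) = 8.0928
Bracket: 2^8 = 256 < 273 <= 2^9 = 512
So ceil(log2(273)) = 9

bits = ceil(log2(273)) = ceil(8.0928) = 9 bits


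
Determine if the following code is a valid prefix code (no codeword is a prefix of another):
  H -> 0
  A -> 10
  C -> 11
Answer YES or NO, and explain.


Checking each pair (does one codeword prefix another?):
  H='0' vs A='10': no prefix
  H='0' vs C='11': no prefix
  A='10' vs H='0': no prefix
  A='10' vs C='11': no prefix
  C='11' vs H='0': no prefix
  C='11' vs A='10': no prefix
No violation found over all pairs.

YES -- this is a valid prefix code. No codeword is a prefix of any other codeword.


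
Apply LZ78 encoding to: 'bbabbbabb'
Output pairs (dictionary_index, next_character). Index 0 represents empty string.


LZ78 encoding steps:
Dictionary: {0: ''}
Step 1: w='' (idx 0), next='b' -> output (0, 'b'), add 'b' as idx 1
Step 2: w='b' (idx 1), next='a' -> output (1, 'a'), add 'ba' as idx 2
Step 3: w='b' (idx 1), next='b' -> output (1, 'b'), add 'bb' as idx 3
Step 4: w='ba' (idx 2), next='b' -> output (2, 'b'), add 'bab' as idx 4
Step 5: w='b' (idx 1), end of input -> output (1, '')


Encoded: [(0, 'b'), (1, 'a'), (1, 'b'), (2, 'b'), (1, '')]


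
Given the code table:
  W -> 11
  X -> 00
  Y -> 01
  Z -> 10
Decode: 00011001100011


Decoding:
00 -> X
01 -> Y
10 -> Z
01 -> Y
10 -> Z
00 -> X
11 -> W


Result: XYZYZXW


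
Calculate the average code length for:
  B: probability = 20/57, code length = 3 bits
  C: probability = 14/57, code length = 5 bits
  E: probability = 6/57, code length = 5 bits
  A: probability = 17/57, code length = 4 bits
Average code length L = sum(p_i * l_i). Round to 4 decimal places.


Weighted contributions p_i * l_i:
  B: (20/57) * 3 = 60/57
  C: (14/57) * 5 = 70/57
  E: (6/57) * 5 = 30/57
  A: (17/57) * 4 = 68/57
Sum = (60 + 70 + 30 + 68)/57 = 228/57

L = 228/57 = 4.0000 bits/symbol


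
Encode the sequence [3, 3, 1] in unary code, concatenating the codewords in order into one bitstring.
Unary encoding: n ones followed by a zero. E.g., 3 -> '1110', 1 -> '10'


Encode each number as n ones followed by a terminating 0:
  3 -> 1110 (4 bits)
  3 -> 1110 (4 bits)
  1 -> 10 (2 bits)
Total length = 4 + 4 + 2 = 10 bits.

Unary([3, 3, 1]) = 1110111010 (10 bits)


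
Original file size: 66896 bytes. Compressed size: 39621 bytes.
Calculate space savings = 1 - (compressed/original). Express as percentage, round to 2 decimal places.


ratio = compressed/original = 39621/66896 = 0.592278
savings = 1 - ratio = 1 - 0.592278 = 0.407722
as a percentage: 0.407722 * 100 = 40.77%

Space savings = 1 - 39621/66896 = 40.77%


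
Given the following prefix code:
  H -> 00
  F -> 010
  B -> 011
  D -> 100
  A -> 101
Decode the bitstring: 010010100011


Decoding step by step:
Bits 010 -> F
Bits 010 -> F
Bits 100 -> D
Bits 011 -> B


Decoded message: FFDB


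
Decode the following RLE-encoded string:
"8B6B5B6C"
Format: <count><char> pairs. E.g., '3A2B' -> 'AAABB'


Expanding each <count><char> pair:
  8B -> 'BBBBBBBB'
  6B -> 'BBBBBB'
  5B -> 'BBBBB'
  6C -> 'CCCCCC'

Decoded = BBBBBBBBBBBBBBBBBBBCCCCCC


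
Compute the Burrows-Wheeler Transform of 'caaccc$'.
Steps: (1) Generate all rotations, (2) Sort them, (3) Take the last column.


Rotations (sorted):
  0: $caaccc -> last char: c
  1: aaccc$c -> last char: c
  2: accc$ca -> last char: a
  3: c$caacc -> last char: c
  4: caaccc$ -> last char: $
  5: cc$caac -> last char: c
  6: ccc$caa -> last char: a


BWT = ccac$ca


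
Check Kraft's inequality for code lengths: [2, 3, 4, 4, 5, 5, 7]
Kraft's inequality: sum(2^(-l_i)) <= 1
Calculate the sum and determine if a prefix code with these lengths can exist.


Sum = 2^(-2) + 2^(-3) + 2^(-4) + 2^(-4) + 2^(-5) + 2^(-5) + 2^(-7)
    = 0.25 + 0.125 + 0.0625 + 0.0625 + 0.03125 + 0.03125 + 0.0078125
    = 73/128 = 0.5703125
Since 0.5703125 <= 1, Kraft's inequality IS satisfied.
A prefix code with these lengths CAN exist.

Kraft sum = 0.5703125. Satisfied.


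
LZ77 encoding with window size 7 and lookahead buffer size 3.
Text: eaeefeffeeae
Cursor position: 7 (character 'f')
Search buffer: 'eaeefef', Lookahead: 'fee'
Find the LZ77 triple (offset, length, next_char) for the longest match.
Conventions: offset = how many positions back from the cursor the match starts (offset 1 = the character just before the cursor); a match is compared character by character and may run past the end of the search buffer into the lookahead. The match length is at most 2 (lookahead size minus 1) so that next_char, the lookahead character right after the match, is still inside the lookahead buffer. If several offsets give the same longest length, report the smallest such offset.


Try each offset into the search buffer:
  offset=1 (pos 6, char 'f'): match length 1
  offset=2 (pos 5, char 'e'): match length 0
  offset=3 (pos 4, char 'f'): match length 2
  offset=4 (pos 3, char 'e'): match length 0
  offset=5 (pos 2, char 'e'): match length 0
  offset=6 (pos 1, char 'a'): match length 0
  offset=7 (pos 0, char 'e'): match length 0
Longest match has length 2 at offset 3.
next_char = character at position 7 + 2 = 9 -> 'e'

Best match: offset=3, length=2 (matching 'fe' starting at position 4)
LZ77 triple: (3, 2, 'e')


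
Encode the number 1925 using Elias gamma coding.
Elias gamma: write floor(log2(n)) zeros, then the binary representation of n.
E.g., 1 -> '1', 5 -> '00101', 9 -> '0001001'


num_bits = floor(log2(1925)) + 1 = 11
leading_zeros = num_bits - 1 = 10
binary(1925) = 11110000101

Elias gamma(1925) = '0000000000' + '11110000101' = 000000000011110000101 (21 bits)


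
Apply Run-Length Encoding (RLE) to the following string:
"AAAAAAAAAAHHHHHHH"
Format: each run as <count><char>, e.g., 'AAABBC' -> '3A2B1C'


Scanning runs left to right:
  i=0: run of 'A' x 10 -> '10A'
  i=10: run of 'H' x 7 -> '7H'

RLE = 10A7H


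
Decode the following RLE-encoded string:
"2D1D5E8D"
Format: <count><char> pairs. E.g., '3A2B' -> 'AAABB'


Expanding each <count><char> pair:
  2D -> 'DD'
  1D -> 'D'
  5E -> 'EEEEE'
  8D -> 'DDDDDDDD'

Decoded = DDDEEEEEDDDDDDDD


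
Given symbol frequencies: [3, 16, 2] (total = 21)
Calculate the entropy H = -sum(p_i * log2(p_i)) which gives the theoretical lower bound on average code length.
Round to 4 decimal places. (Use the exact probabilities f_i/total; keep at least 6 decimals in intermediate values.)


Per-symbol terms -p_i * log2(p_i) with p_i = f_i/21:
  p = 3/21 = 0.142857: log2(p) = -2.807355, -p*log2(p) = 0.401051
  p = 16/21 = 0.761905: log2(p) = -0.392317, -p*log2(p) = 0.298909
  p = 2/21 = 0.095238: log2(p) = -3.392317, -p*log2(p) = 0.323078
H = 0.401051 + 0.298909 + 0.323078 = 1.023038

H = 1.023 bits/symbol


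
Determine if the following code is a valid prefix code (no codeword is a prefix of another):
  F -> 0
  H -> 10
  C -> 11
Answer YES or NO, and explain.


Checking each pair (does one codeword prefix another?):
  F='0' vs H='10': no prefix
  F='0' vs C='11': no prefix
  H='10' vs F='0': no prefix
  H='10' vs C='11': no prefix
  C='11' vs F='0': no prefix
  C='11' vs H='10': no prefix
No violation found over all pairs.

YES -- this is a valid prefix code. No codeword is a prefix of any other codeword.


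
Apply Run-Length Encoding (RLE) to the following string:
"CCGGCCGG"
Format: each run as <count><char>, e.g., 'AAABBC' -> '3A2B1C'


Scanning runs left to right:
  i=0: run of 'C' x 2 -> '2C'
  i=2: run of 'G' x 2 -> '2G'
  i=4: run of 'C' x 2 -> '2C'
  i=6: run of 'G' x 2 -> '2G'

RLE = 2C2G2C2G


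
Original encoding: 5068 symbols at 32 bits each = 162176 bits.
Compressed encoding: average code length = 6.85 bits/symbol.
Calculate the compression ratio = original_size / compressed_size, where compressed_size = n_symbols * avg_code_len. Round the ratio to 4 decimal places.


original_size = n_symbols * orig_bits = 5068 * 32 = 162176 bits
compressed_size = n_symbols * avg_code_len = 5068 * 6.85 = 34715.8 bits
ratio = original_size / compressed_size = 162176 / 34715.8 = 4.6715

Compression ratio = 4.6715
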